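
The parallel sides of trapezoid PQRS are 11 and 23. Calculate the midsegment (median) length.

The midsegment of a trapezoid = (base1 + base2) / 2
midsegment = (11 + 23) / 2
midsegment = 34 / 2
midsegment = 17

17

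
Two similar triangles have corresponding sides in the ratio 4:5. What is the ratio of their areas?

Area ratio = (side ratio)^2 = (4/5)^2 = 16:25.

16:25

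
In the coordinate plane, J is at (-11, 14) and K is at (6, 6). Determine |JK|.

d = sqrt((17)^2 + (-8)^2) = sqrt(353)

sqrt(353)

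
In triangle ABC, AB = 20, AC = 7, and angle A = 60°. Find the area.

When two sides and the included angle are known, the area formula is (1/2)ab sin(C).
The height from one side to the opposite vertex is 7 sin(60°) = 7*sqrt(3)/2.
Area = (1/2) * 20 * 7*sqrt(3)/2 = 35*sqrt(3).

35*sqrt(3)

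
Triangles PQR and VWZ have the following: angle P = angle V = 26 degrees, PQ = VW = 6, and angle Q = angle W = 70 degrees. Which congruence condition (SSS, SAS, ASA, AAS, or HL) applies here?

The given information provides:
angle P = angle V = 26 degrees, PQ = VW = 6, and angle Q = angle W = 70 degrees
This matches the ASA congruence theorem.
Two pairs of corresponding angles and the included side are equal (Angle-Side-Angle).

ASA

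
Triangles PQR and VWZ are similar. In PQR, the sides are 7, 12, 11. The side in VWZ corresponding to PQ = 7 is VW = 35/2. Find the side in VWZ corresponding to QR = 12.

Similar triangles have proportional sides. Setting up the proportion:
VW / PQ = WZ / QR
35/2 / 7 = WZ / 12
WZ = 12 * 35/2 / 7 = 30.

30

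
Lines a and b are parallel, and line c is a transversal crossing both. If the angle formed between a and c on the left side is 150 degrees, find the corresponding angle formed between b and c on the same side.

When a transversal crosses parallel lines, angles in the same position at each intersection are called corresponding angles.
These are always equal, so the answer is 150 degrees.

150 degrees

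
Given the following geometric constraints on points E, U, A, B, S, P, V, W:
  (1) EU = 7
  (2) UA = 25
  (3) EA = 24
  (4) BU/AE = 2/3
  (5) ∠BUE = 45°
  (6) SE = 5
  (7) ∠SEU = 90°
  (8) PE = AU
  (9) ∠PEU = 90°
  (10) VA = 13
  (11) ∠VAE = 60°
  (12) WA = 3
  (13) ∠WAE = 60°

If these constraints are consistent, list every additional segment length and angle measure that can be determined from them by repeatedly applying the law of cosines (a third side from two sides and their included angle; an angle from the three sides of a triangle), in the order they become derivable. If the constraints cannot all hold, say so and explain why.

The constraints are consistent. Derivable facts, in order:
After 1 step:
- EB ≈ 12.11
- EV ≈ 20.81
- EW = 3·√57
- UP ≈ 25.96
- US = √74
- ∠AEU = 90°
- ∠AUE = 73.74°
- ∠EAU = 16.26°
After 2 steps:
- ∠AEV = 32.75°
- ∠AEW = 6.59°
- ∠AVE = 87.25°
- ∠AWE = 113.41°
- ∠BEU = 110.87°
- ∠EBU = 24.13°
- ∠EPU = 15.64°
- ∠ESU = 54.46°
- ∠EUP = 74.36°
- ∠EUS = 35.54°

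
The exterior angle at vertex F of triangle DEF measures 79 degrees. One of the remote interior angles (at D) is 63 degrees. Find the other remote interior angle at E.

By the exterior angle theorem: exterior angle = sum of remote interior angles.
79 = 63 + angle E
angle E = 79 - 63 = 16 degrees

16 degrees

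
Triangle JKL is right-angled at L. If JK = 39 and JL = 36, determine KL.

KL = sqrt(39^2 - 36^2) = sqrt(225) = 15

15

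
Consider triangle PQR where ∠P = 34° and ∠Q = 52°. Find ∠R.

angle R = 180 - 34 - 52 = 94 degrees.

94 degrees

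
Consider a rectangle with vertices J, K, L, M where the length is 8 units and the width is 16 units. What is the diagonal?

Using the Pythagorean theorem:
d² = 8² + 16² = 64 + 256 = 320
d = sqrt(320) = 8*sqrt(5)

8*sqrt(5)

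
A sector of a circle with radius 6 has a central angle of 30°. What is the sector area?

Sector area = π(6²)(1/12) = 3*pi

3*pi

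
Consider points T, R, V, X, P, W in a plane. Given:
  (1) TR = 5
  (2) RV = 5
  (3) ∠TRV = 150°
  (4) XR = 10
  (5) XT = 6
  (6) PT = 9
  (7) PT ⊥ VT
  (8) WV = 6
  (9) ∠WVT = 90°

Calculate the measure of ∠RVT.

Step 1: By the law of cosines on triangle VRT: VT² = 5² + 5² − 2·5·5·cos(150°) = 93.3, so VT ≈ 9.66.
Step 2: By the inverse law of cosines on triangle RVT: cos(∠RVT) = (5² + 9.66² − 5²) / (2·5·9.66) = 93.3/96.59 = 0.9659, so ∠RVT = 15°.

Therefore, the measure of angle ∠RVT = 15°.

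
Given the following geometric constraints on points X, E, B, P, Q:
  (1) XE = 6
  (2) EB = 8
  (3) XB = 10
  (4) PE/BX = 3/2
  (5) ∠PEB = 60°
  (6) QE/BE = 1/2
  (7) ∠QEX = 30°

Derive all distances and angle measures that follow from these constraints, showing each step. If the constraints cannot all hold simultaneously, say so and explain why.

The constraints are consistent.

From the given relations:
  PE = 3/2·BX = 3/2·10 = 15
  QE = 1/2·BE = 1/2·8 = 4

Step 1: From XE = 6, EQ = 4, and ∠XEQ = 30°, by the law of cosines:
  XQ² = XE² + EQ² - 2·XE·EQ·cos(30°) = 36 + 16 - 41.57 = 10.43
  XQ ≈ 3.23

Step 2: From BE = 8, EP = 15, and ∠BEP = 60°, by the law of cosines:
  BP² = BE² + EP² - 2·BE·EP·cos(60°) = 64 + 225 - 120 = 169
  BP = 13

Step 3: From XB = 10, XE = 6, BE = 8, by the inverse law of cosines:
  cos(∠BXE) = (XB² + XE² - BE²) / (2·XB·XE)
  ∠BXE = 53.13°

Step 4: From EB = 8, EX = 6, BX = 10, by the inverse law of cosines:
  cos(∠BEX) = (EB² + EX² - BX²) / (2·EB·EX)
  ∠BEX = 90°

Step 5: From BE = 8, BX = 10, EX = 6, by the inverse law of cosines:
  cos(∠EBX) = (BE² + BX² - EX²) / (2·BE·BX)
  ∠EBX = 36.87°

Step 6: From XE = 6, XQ = 3.23, EQ = 4, by the inverse law of cosines:
  cos(∠EXQ) = (XE² + XQ² - EQ²) / (2·XE·XQ)
  ∠EXQ = 38.26°

Step 7: From BE = 8, BP = 13, EP = 15, by the inverse law of cosines:
  cos(∠EBP) = (BE² + BP² - EP²) / (2·BE·BP)
  ∠EBP = 87.8°

Step 8: From PB = 13, PE = 15, BE = 8, by the inverse law of cosines:
  cos(∠BPE) = (PB² + PE² - BE²) / (2·PB·PE)
  ∠BPE = 32.2°

Step 9: From QE = 4, QX = 3.23, EX = 6, by the inverse law of cosines:
  cos(∠EQX) = (QE² + QX² - EX²) / (2·QE·QX)
  ∠EQX = 111.74°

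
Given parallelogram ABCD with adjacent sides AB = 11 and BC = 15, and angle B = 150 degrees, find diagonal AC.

Using the law of cosines:
d^2 = 11^2 + 15^2 - 2(11)(15)cos(150 degrees)
d^2 = 121 + 225 - 330*-sqrt(3)/2
d^2 = 165*sqrt(3) + 346
d = sqrt(165*sqrt(3) + 346)

sqrt(165*sqrt(3) + 346)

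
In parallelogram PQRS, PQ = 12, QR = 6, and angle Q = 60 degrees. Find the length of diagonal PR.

Law of cosines: d^2 = 12^2 + 6^2 - 2(12)(6)cos(60°) = 108, so d = 6*sqrt(3).

6*sqrt(3)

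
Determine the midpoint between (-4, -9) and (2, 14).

The midpoint is the point halfway along the segment.
Move half the horizontal distance: -4 + (2 - -4)/2 = -4 + 6/2 = -1
Move half the vertical distance: -9 + (14 - -9)/2 = -9 + 23/2 = 5/2
Midpoint = (-1, 5/2)

(-1, 5/2)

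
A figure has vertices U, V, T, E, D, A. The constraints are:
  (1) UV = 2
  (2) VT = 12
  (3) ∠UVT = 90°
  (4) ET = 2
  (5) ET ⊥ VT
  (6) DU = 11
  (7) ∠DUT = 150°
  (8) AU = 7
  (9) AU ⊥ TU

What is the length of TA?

Step 1: By the law of cosines on triangle UVT: UT² = 2² + 12² − 2·2·12·cos(90°) = 148, so UT = 2·√37.
Step 2: By the law of cosines on triangle TUA: TA² = (2·√37)² + 7² − 2·2·√37·7·cos(90°) = 197, so TA = √197.

Therefore, the length of TA = √197.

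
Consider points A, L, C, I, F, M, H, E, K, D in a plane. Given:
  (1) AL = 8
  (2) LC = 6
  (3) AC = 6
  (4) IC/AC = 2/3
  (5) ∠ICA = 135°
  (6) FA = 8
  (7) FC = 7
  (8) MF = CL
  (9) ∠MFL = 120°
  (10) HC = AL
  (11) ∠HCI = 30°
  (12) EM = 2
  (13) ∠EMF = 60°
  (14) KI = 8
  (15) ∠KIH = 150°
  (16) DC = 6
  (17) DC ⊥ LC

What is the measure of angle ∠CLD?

Step 1: By the law of cosines on triangle LCD: LD² = 6² + 6² − 2·6·6·cos(90°) = 72, so LD = 6·√2.
Step 2: By the inverse law of cosines on triangle CLD: cos(∠CLD) = (6² + (6·√2)² − 6²) / (2·6·6·√2) = 72/101.82 = 0.7071, so ∠CLD = 45°.

Therefore, the measure of angle ∠CLD = 45°.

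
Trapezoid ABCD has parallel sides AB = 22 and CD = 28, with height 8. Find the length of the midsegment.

The midsegment of a trapezoid = (base1 + base2) / 2
midsegment = (22 + 28) / 2
midsegment = 50 / 2
midsegment = 25

25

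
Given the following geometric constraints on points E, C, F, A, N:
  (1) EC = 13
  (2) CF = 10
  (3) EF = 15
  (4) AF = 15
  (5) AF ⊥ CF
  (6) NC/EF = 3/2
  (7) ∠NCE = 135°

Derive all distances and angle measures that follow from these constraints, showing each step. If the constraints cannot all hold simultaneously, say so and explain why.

The constraints are consistent.

From the given relations:
  NC = 3/2·EF = 3/2·15 ≈ 22.5

Step 1: From EC = 13, CN = 22.5, and ∠ECN = 135°, by the law of cosines:
  EN² = EC² + CN² - 2·EC·CN·cos(135°) = 169 + 506.2 + 413.7 = 1089
  EN ≈ 33

Step 2: From CF = 10, FA = 15, and ∠CFA = 90°, by the law of cosines:
  CA² = CF² + FA² - 2·CF·FA·cos(90°) = 100 + 225 - 0 = 325
  CA = 5·√13

Step 3: From EC = 13, EF = 15, CF = 10, by the inverse law of cosines:
  cos(∠CEF) = (EC² + EF² - CF²) / (2·EC·EF)
  ∠CEF = 41.08°

Step 4: From CE = 13, CF = 10, EF = 15, by the inverse law of cosines:
  cos(∠ECF) = (CE² + CF² - EF²) / (2·CE·CF)
  ∠ECF = 80.26°

Step 5: From FC = 10, FE = 15, CE = 13, by the inverse law of cosines:
  cos(∠CFE) = (FC² + FE² - CE²) / (2·FC·FE)
  ∠CFE = 58.67°

Step 6: From EC = 13, EN = 33, CN = 22.5, by the inverse law of cosines:
  cos(∠CEN) = (EC² + EN² - CN²) / (2·EC·EN)
  ∠CEN = 28.83°

Step 7: From CA = 5·√13, CF = 10, AF = 15, by the inverse law of cosines:
  cos(∠ACF) = (CA² + CF² - AF²) / (2·CA·CF)
  ∠ACF = 56.31°

Step 8: From AC = 5·√13, AF = 15, CF = 10, by the inverse law of cosines:
  cos(∠CAF) = (AC² + AF² - CF²) / (2·AC·AF)
  ∠CAF = 33.69°

Step 9: From NC = 22.5, NE = 33, CE = 13, by the inverse law of cosines:
  cos(∠CNE) = (NC² + NE² - CE²) / (2·NC·NE)
  ∠CNE = 16.17°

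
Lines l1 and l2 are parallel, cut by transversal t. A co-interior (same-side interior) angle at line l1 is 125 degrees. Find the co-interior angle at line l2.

Co-interior (same-side interior) angles are between the parallel lines on the same side of the transversal.
Unlike corresponding or alternate interior angles, they are supplementary rather than equal.
So the angle = 180 - 125 = 55 degrees.

55 degrees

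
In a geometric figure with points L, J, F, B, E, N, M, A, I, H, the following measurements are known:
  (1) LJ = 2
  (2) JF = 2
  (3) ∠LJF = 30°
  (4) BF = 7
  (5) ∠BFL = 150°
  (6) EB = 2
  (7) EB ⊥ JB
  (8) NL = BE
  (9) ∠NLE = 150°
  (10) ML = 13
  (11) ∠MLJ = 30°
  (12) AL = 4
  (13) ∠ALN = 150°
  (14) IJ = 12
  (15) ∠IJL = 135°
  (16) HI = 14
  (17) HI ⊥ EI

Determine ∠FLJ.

Step 1: By the law of cosines on triangle LJF: LF² = 2² + 2² − 2·2·2·cos(30°) = 1.07, so LF ≈ 1.04.
Step 2: By the inverse law of cosines on triangle FLJ: cos(∠FLJ) = (1.04² + 2² − 2²) / (2·1.04·2) = 1.07/4.14 = 0.2588, so ∠FLJ = 75°.

Therefore, the measure of angle ∠FLJ = 75°.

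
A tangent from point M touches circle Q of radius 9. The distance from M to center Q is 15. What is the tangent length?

Let T be the point of tangency. Then QT ⊥ MT (radius ⊥ tangent).
In right triangle QTM: QM² = QT² + MT²
15² = 9² + MT²
MT² = 144, MT = 12

12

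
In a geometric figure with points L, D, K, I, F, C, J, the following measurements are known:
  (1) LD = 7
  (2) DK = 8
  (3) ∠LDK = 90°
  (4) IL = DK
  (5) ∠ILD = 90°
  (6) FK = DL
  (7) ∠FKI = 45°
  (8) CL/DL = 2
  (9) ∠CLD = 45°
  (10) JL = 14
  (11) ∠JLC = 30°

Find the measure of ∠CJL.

From the given relations: CL = 2·DL = 2·7 = 14.
Step 1: By the law of cosines on triangle JLC: JC² = 14² + 14² − 2·14·14·cos(30°) = 52.52, so JC ≈ 7.25.
Step 2: By the inverse law of cosines on triangle CJL: cos(∠CJL) = (7.25² + 14² − 14²) / (2·7.25·14) = 52.52/202.91 = 0.2588, so ∠CJL = 75°.

Therefore, the measure of angle ∠CJL = 75°.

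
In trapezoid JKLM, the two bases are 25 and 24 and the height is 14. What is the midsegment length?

The midsegment of a trapezoid = (base1 + base2) / 2
midsegment = (25 + 24) / 2
midsegment = 49 / 2
midsegment = 49/2

49/2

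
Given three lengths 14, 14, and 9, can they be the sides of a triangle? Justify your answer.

Check all three triangle inequalities:
14 + 14 = 28 > 9 ✓
14 + 9 = 23 > 14 ✓
14 + 9 = 23 > 14 ✓
All conditions hold, so these sides form a valid triangle.

Yes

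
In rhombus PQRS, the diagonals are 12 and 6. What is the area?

Area = (12 * 6) / 2 = 72 / 2 = 36

36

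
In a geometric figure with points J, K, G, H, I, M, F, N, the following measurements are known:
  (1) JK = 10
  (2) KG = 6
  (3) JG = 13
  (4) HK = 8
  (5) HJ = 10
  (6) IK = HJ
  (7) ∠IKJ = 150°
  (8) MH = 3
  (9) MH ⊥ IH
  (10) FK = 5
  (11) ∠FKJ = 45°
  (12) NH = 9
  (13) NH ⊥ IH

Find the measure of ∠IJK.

From the given relations: IK = HJ = 10.
Step 1: By the law of cosines on triangle JKI: JI² = 10² + 10² − 2·10·10·cos(150°) = 373.21, so JI ≈ 19.32.
Step 2: By the inverse law of cosines on triangle IJK: cos(∠IJK) = (19.32² + 10² − 10²) / (2·19.32·10) = 373.21/386.37 = 0.9659, so ∠IJK = 15°.

Therefore, the measure of angle ∠IJK = 15°.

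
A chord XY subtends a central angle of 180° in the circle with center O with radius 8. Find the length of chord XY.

Chord = 2(8) sin(90°) = 16

16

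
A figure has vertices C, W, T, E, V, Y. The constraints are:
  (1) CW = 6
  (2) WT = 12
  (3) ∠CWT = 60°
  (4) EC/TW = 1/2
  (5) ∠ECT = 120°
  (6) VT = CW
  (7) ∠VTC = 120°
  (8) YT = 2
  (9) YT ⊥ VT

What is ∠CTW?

Step 1: By the law of cosines on triangle TWC: TC² = 12² + 6² − 2·12·6·cos(60°) = 108, so TC = 6·√3.
Step 2: By the inverse law of cosines on triangle CTW: cos(∠CTW) = ((6·√3)² + 12² − 6²) / (2·6·√3·12) = 216/249.42 = 0.866, so ∠CTW = 30°.

Therefore, the measure of angle ∠CTW = 30°.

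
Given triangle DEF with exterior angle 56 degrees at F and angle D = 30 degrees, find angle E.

angle E = 56 - 30 = 26 degrees (exterior angle theorem).

26 degrees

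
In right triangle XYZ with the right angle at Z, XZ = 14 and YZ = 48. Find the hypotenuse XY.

In a right triangle, the square of the hypotenuse equals the sum of the squares of the two legs.
The legs are 14 and 48, so the hypotenuse = sqrt(196 + 2304) = sqrt(2500) = 50.

50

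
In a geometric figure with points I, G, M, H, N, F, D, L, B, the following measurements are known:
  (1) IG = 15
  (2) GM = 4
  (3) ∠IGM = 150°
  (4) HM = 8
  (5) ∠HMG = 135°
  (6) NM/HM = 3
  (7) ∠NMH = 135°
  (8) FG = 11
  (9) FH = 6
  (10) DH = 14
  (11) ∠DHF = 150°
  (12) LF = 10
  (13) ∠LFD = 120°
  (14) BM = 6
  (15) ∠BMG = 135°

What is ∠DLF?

Step 1: By the law of cosines on triangle FHD: FD² = 6² + 14² − 2·6·14·cos(150°) = 377.49, so FD ≈ 19.43.
Step 2: By the law of cosines on triangle LFD: LD² = 10² + 19.43² − 2·10·19.43·cos(120°) = 671.78, so LD ≈ 25.92.
Step 3: By the inverse law of cosines on triangle DLF: cos(∠DLF) = (25.92² + 10² − 19.43²) / (2·25.92·10) = 394.29/518.38 = 0.7606, so ∠DLF = 40.48°.

Therefore, the measure of angle ∠DLF = 40.48°.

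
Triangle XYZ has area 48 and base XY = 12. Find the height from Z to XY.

height = 2 * 48 / 12 = 8

8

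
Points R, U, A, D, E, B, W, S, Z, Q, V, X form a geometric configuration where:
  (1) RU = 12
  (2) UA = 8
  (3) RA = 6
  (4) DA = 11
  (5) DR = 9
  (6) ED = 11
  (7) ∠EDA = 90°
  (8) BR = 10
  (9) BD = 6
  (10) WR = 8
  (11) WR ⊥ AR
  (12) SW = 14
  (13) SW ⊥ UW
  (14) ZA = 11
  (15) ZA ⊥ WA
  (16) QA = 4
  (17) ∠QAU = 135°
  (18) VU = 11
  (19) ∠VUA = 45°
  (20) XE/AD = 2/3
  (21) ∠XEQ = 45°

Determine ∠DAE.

Step 1: By the law of cosines on triangle ADE: AE² = 11² + 11² − 2·11·11·cos(90°) = 242, so AE = 11·√2.
Step 2: By the inverse law of cosines on triangle DAE: cos(∠DAE) = (11² + (11·√2)² − 11²) / (2·11·11·√2) = 242/342.24 = 0.7071, so ∠DAE = 45°.

Therefore, the measure of angle ∠DAE = 45°.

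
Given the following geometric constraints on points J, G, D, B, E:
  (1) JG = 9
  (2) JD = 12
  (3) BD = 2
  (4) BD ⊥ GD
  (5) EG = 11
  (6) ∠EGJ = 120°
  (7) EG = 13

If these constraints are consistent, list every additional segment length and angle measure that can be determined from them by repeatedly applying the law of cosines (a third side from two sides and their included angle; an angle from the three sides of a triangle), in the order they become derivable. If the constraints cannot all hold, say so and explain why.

These constraints are not satisfiable: (5) EG = 11 and (7) EG = 13 assign two different lengths to the same segment. No planar figure meets all of them, so nothing further can be derived.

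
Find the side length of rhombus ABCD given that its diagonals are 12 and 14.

Half-diagonals are 6 and 7. side = sqrt(6^2 + 7^2) = sqrt(85)

sqrt(85)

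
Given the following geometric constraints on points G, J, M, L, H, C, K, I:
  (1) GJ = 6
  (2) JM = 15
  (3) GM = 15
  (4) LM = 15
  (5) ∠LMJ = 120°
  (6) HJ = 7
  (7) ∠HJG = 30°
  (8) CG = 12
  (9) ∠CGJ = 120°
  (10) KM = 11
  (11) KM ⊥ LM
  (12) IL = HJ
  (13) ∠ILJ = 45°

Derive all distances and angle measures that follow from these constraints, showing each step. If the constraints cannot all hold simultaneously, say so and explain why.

The constraints are consistent.

From the given relations:
  IL = HJ = 7

Step 1: From GJ = 6, JH = 7, and ∠GJH = 30°, by the law of cosines:
  GH² = GJ² + JH² - 2·GJ·JH·cos(30°) = 36 + 49 - 72.75 = 12.25
  GH ≈ 3.5

Step 2: From JM = 15, ML = 15, and ∠JML = 120°, by the law of cosines:
  JL² = JM² + ML² - 2·JM·ML·cos(120°) = 225 + 225 + 225 = 675
  JL = 15·√3

Step 3: From JG = 6, GC = 12, and ∠JGC = 120°, by the law of cosines:
  JC² = JG² + GC² - 2·JG·GC·cos(120°) = 36 + 144 + 72 = 252
  JC = 6·√7

Step 4: From LM = 15, MK = 11, and ∠LMK = 90°, by the law of cosines:
  LK² = LM² + MK² - 2·LM·MK·cos(90°) = 225 + 121 - 0 = 346
  LK ≈ 18.6

Step 5: From GJ = 6, GM = 15, JM = 15, by the inverse law of cosines:
  cos(∠JGM) = (GJ² + GM² - JM²) / (2·GJ·GM)
  ∠JGM = 78.46°

Step 6: From JG = 6, JM = 15, GM = 15, by the inverse law of cosines:
  cos(∠GJM) = (JG² + JM² - GM²) / (2·JG·JM)
  ∠GJM = 78.46°

Step 7: From MG = 15, MJ = 15, GJ = 6, by the inverse law of cosines:
  cos(∠GMJ) = (MG² + MJ² - GJ²) / (2·MG·MJ)
  ∠GMJ = 23.07°

Step 8: From JL = 15·√3, LI = 7, and ∠JLI = 45°, by the law of cosines:
  JI² = JL² + LI² - 2·JL·LI·cos(45°) = 675 + 49 - 257.2 = 466.8
  JI ≈ 21.61

Step 9: From GH = 3.5, GJ = 6, HJ = 7, by the inverse law of cosines:
  cos(∠HGJ) = (GH² + GJ² - HJ²) / (2·GH·GJ)
  ∠HGJ = 91.02°

Step 10: From JC = 6·√7, JG = 6, CG = 12, by the inverse law of cosines:
  cos(∠CJG) = (JC² + JG² - CG²) / (2·JC·JG)
  ∠CJG = 40.89°

Step 11: From JL = 15·√3, JM = 15, LM = 15, by the inverse law of cosines:
  cos(∠LJM) = (JL² + JM² - LM²) / (2·JL·JM)
  ∠LJM = 30°

Step 12: From LJ = 15·√3, LM = 15, JM = 15, by the inverse law of cosines:
  cos(∠JLM) = (LJ² + LM² - JM²) / (2·LJ·LM)
  ∠JLM = 30°

Step 13: From LK = 18.6, LM = 15, KM = 11, by the inverse law of cosines:
  cos(∠KLM) = (LK² + LM² - KM²) / (2·LK·LM)
  ∠KLM = 36.25°

Step 14: From HG = 3.5, HJ = 7, GJ = 6, by the inverse law of cosines:
  cos(∠GHJ) = (HG² + HJ² - GJ²) / (2·HG·HJ)
  ∠GHJ = 58.98°

Step 15: From CG = 12, CJ = 6·√7, GJ = 6, by the inverse law of cosines:
  cos(∠GCJ) = (CG² + CJ² - GJ²) / (2·CG·CJ)
  ∠GCJ = 19.11°

Step 16: From KL = 18.6, KM = 11, LM = 15, by the inverse law of cosines:
  cos(∠LKM) = (KL² + KM² - LM²) / (2·KL·KM)
  ∠LKM = 53.75°

Step 17: From JI = 21.61, JL = 15·√3, IL = 7, by the inverse law of cosines:
  cos(∠IJL) = (JI² + JL² - IL²) / (2·JI·JL)
  ∠IJL = 13.24°

Step 18: From IJ = 21.61, IL = 7, JL = 15·√3, by the inverse law of cosines:
  cos(∠JIL) = (IJ² + IL² - JL²) / (2·IJ·IL)
  ∠JIL = 121.76°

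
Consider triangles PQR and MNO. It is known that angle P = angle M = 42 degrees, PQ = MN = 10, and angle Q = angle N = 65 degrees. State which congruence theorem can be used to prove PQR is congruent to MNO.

The given information provides:
angle P = angle M = 42 degrees, PQ = MN = 10, and angle Q = angle N = 65 degrees
This matches the ASA congruence theorem.
Two pairs of corresponding angles and the included side are equal (Angle-Side-Angle).

ASA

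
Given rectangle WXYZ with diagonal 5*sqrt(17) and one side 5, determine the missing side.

Using the Pythagorean theorem: d^2 = a^2 + b^2
b^2 = d^2 - a^2
b^2 = 425 - 25
b^2 = 400
b = sqrt(400) = 20

20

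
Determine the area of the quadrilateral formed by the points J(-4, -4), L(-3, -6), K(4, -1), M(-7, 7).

Shoelace: sum of cross terms = 116, Area = (1/2)|116| = 58

58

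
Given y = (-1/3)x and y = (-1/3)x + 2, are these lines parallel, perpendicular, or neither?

Slope of line 1: m1 = -1/3
Slope of line 2: m2 = -1/3
m1 = m2, so the lines are parallel.

Parallel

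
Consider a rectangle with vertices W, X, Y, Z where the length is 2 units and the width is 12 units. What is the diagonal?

d = sqrt(2^2 + 12^2) = sqrt(148) = 2*sqrt(37)

2*sqrt(37)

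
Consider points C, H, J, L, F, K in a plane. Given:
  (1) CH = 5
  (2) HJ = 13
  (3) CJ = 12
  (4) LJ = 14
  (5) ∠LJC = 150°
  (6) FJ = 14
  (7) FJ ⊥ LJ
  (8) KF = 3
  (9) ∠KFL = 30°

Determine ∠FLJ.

Step 1: By the law of cosines on triangle LJF: LF² = 14² + 14² − 2·14·14·cos(90°) = 392, so LF = 14·√2.
Step 2: By the inverse law of cosines on triangle FLJ: cos(∠FLJ) = ((14·√2)² + 14² − 14²) / (2·14·√2·14) = 392/554.37 = 0.7071, so ∠FLJ = 45°.

Therefore, the measure of angle ∠FLJ = 45°.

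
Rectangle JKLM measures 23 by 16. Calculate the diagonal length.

d = sqrt(23^2 + 16^2) = sqrt(785)

sqrt(785)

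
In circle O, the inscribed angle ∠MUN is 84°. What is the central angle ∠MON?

Central angle = 2 × 84° = 168° (inscribed angle theorem).

168°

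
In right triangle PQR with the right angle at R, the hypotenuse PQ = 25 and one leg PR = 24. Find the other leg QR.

Rearranging the Pythagorean theorem to solve for the unknown leg:
leg^2 = hypotenuse^2 - known_leg^2 = 625 - 576 = 49
leg = sqrt(49) = 7.

7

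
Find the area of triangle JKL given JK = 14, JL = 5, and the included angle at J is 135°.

When two sides and the included angle are known, the area formula is (1/2)ab sin(C).
The height from one side to the opposite vertex is 5 sin(135°) = 5*sqrt(2)/2.
Area = (1/2) * 14 * 5*sqrt(2)/2 = 35*sqrt(2)/2.

35*sqrt(2)/2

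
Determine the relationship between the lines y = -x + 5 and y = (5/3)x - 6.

Slope of line 1: m1 = -1
Slope of line 2: m2 = 5/3
m1 != m2 (-1 != 5/3), so not parallel.
m1 * m2 = (-1) * (5/3) = -5/3 != -1, so not perpendicular.
The lines are neither parallel nor perpendicular.

Neither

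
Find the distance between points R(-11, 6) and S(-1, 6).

d = sqrt((-1 - -11)^2 + (6 - 6)^2)
d = sqrt(10^2 + 0^2)
d = sqrt(100 + 0)
d = sqrt(100) = 10

10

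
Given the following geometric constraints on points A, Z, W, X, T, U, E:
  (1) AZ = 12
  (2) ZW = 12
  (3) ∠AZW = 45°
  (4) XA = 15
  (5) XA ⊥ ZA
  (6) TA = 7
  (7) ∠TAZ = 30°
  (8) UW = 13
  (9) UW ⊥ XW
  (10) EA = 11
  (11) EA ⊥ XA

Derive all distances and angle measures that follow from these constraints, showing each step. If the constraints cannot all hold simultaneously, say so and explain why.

The constraints are consistent.

Step 1: From AZ = 12, ZW = 12, and ∠AZW = 45°, by the law of cosines:
  AW² = AZ² + ZW² - 2·AZ·ZW·cos(45°) = 144 + 144 - 203.6 = 84.35
  AW ≈ 9.18

Step 2: From ZA = 12, AX = 15, and ∠ZAX = 90°, by the law of cosines:
  ZX² = ZA² + AX² - 2·ZA·AX·cos(90°) = 144 + 225 - 0 = 369
  ZX = 3·√41

Step 3: From ZA = 12, AT = 7, and ∠ZAT = 30°, by the law of cosines:
  ZT² = ZA² + AT² - 2·ZA·AT·cos(30°) = 144 + 49 - 145.5 = 47.51
  ZT ≈ 6.89

Step 4: From XA = 15, AE = 11, and ∠XAE = 90°, by the law of cosines:
  XE² = XA² + AE² - 2·XA·AE·cos(90°) = 225 + 121 - 0 = 346
  XE ≈ 18.6

Step 5: From AW = 9.18, AZ = 12, WZ = 12, by the inverse law of cosines:
  cos(∠WAZ) = (AW² + AZ² - WZ²) / (2·AW·AZ)
  ∠WAZ = 67.5°

Step 6: From ZA = 12, ZT = 6.89, AT = 7, by the inverse law of cosines:
  cos(∠AZT) = (ZA² + ZT² - AT²) / (2·ZA·ZT)
  ∠AZT = 30.52°

Step 7: From ZA = 12, ZX = 3·√41, AX = 15, by the inverse law of cosines:
  cos(∠AZX) = (ZA² + ZX² - AX²) / (2·ZA·ZX)
  ∠AZX = 51.34°

Step 8: From WA = 9.18, WZ = 12, AZ = 12, by the inverse law of cosines:
  cos(∠AWZ) = (WA² + WZ² - AZ²) / (2·WA·WZ)
  ∠AWZ = 67.5°

Step 9: From XA = 15, XE = 18.6, AE = 11, by the inverse law of cosines:
  cos(∠AXE) = (XA² + XE² - AE²) / (2·XA·XE)
  ∠AXE = 36.25°

Step 10: From XA = 15, XZ = 3·√41, AZ = 12, by the inverse law of cosines:
  cos(∠AXZ) = (XA² + XZ² - AZ²) / (2·XA·XZ)
  ∠AXZ = 38.66°

Step 11: From TA = 7, TZ = 6.89, AZ = 12, by the inverse law of cosines:
  cos(∠ATZ) = (TA² + TZ² - AZ²) / (2·TA·TZ)
  ∠ATZ = 119.48°

Step 12: From EA = 11, EX = 18.6, AX = 15, by the inverse law of cosines:
  cos(∠AEX) = (EA² + EX² - AX²) / (2·EA·EX)
  ∠AEX = 53.75°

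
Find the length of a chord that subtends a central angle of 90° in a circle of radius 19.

Chord length = 2r sin(θ/2)
= 2 × 19 × sin(90°/2)
= 2 × 19 × sin(45°)
= 19*sqrt(2)

19*sqrt(2)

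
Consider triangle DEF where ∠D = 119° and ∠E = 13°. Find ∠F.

angle F = 180 - 119 - 13 = 48 degrees.

48 degrees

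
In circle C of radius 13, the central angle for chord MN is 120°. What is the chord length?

Drop a perpendicular from the center to the chord, bisecting both the chord and the central angle.
Each half-chord = r sin(θ/2) = 13 sin(60°).
The full chord = 2 × 13 × sin(60°) = 13*sqrt(3).

13*sqrt(3)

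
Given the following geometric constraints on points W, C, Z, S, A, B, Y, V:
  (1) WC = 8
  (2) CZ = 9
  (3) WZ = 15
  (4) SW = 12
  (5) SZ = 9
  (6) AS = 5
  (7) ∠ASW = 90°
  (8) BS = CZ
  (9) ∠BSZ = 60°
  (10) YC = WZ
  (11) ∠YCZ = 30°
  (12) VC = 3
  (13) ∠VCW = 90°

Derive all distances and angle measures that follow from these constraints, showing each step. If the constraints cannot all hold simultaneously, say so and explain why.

The constraints are consistent.

From the given relations:
  BS = CZ = 9
  YC = WZ = 15

Step 1: From WS = 12, SA = 5, and ∠WSA = 90°, by the law of cosines:
  WA² = WS² + SA² - 2·WS·SA·cos(90°) = 144 + 25 - 0 = 169
  WA = 13

Step 2: From WC = 8, CV = 3, and ∠WCV = 90°, by the law of cosines:
  WV² = WC² + CV² - 2·WC·CV·cos(90°) = 64 + 9 - 0 = 73
  WV = √73

Step 3: From ZS = 9, SB = 9, and ∠ZSB = 60°, by the law of cosines:
  ZB² = ZS² + SB² - 2·ZS·SB·cos(60°) = 81 + 81 - 81 = 81
  ZB = 9

Step 4: From ZC = 9, CY = 15, and ∠ZCY = 30°, by the law of cosines:
  ZY² = ZC² + CY² - 2·ZC·CY·cos(30°) = 81 + 225 - 233.8 = 72.17
  ZY ≈ 8.5

Step 5: From WC = 8, WZ = 15, CZ = 9, by the inverse law of cosines:
  cos(∠CWZ) = (WC² + WZ² - CZ²) / (2·WC·WZ)
  ∠CWZ = 29.93°

Step 6: From WS = 12, WZ = 15, SZ = 9, by the inverse law of cosines:
  cos(∠SWZ) = (WS² + WZ² - SZ²) / (2·WS·WZ)
  ∠SWZ = 36.87°

Step 7: From CW = 8, CZ = 9, WZ = 15, by the inverse law of cosines:
  cos(∠WCZ) = (CW² + CZ² - WZ²) / (2·CW·CZ)
  ∠WCZ = 123.75°

Step 8: From ZC = 9, ZW = 15, CW = 8, by the inverse law of cosines:
  cos(∠CZW) = (ZC² + ZW² - CW²) / (2·ZC·ZW)
  ∠CZW = 26.32°

Step 9: From ZS = 9, ZW = 15, SW = 12, by the inverse law of cosines:
  cos(∠SZW) = (ZS² + ZW² - SW²) / (2·ZS·ZW)
  ∠SZW = 53.13°

Step 10: From SW = 12, SZ = 9, WZ = 15, by the inverse law of cosines:
  cos(∠WSZ) = (SW² + SZ² - WZ²) / (2·SW·SZ)
  ∠WSZ = 90°

Step 11: From WA = 13, WS = 12, AS = 5, by the inverse law of cosines:
  cos(∠AWS) = (WA² + WS² - AS²) / (2·WA·WS)
  ∠AWS = 22.62°

Step 12: From WC = 8, WV = √73, CV = 3, by the inverse law of cosines:
  cos(∠CWV) = (WC² + WV² - CV²) / (2·WC·WV)
  ∠CWV = 20.56°

Step 13: From ZB = 9, ZS = 9, BS = 9, by the inverse law of cosines:
  cos(∠BZS) = (ZB² + ZS² - BS²) / (2·ZB·ZS)
  ∠BZS = 60°

Step 14: From ZC = 9, ZY = 8.5, CY = 15, by the inverse law of cosines:
  cos(∠CZY) = (ZC² + ZY² - CY²) / (2·ZC·ZY)
  ∠CZY = 118.02°

Step 15: From AS = 5, AW = 13, SW = 12, by the inverse law of cosines:
  cos(∠SAW) = (AS² + AW² - SW²) / (2·AS·AW)
  ∠SAW = 67.38°

Step 16: From BS = 9, BZ = 9, SZ = 9, by the inverse law of cosines:
  cos(∠SBZ) = (BS² + BZ² - SZ²) / (2·BS·BZ)
  ∠SBZ = 60°

Step 17: From YC = 15, YZ = 8.5, CZ = 9, by the inverse law of cosines:
  cos(∠CYZ) = (YC² + YZ² - CZ²) / (2·YC·YZ)
  ∠CYZ = 31.98°

Step 18: From VC = 3, VW = √73, CW = 8, by the inverse law of cosines:
  cos(∠CVW) = (VC² + VW² - CW²) / (2·VC·VW)
  ∠CVW = 69.44°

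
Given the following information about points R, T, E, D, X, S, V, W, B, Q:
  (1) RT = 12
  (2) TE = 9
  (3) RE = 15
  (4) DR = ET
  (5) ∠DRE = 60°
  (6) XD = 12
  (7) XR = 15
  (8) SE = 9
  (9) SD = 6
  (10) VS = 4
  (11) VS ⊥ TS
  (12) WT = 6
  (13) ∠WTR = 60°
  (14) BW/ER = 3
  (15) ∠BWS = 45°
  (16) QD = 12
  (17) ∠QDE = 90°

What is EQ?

From the given relations: DR = ET = 9.
Step 1: By the law of cosines on triangle ERD: ED² = 15² + 9² − 2·15·9·cos(60°) = 171, so ED = 3·√19.
Step 2: By the law of cosines on triangle EDQ: EQ² = (3·√19)² + 12² − 2·3·√19·12·cos(90°) = 315, so EQ = 3·√35.

Therefore, the length of EQ = 3·√35.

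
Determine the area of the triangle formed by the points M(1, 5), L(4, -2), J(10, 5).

Shoelace: Area = (1/2)|1(-2-5) + 4(5-5) + 10(5--2)| = (1/2)(63) = 63/2

63/2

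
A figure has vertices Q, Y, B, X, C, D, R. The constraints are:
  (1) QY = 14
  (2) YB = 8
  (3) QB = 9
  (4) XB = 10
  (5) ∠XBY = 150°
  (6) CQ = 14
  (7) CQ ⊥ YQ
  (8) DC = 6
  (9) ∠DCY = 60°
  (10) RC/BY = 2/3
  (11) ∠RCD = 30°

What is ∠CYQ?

Step 1: By the law of cosines on triangle YQC: YC² = 14² + 14² − 2·14·14·cos(90°) = 392, so YC = 14·√2.
Step 2: By the inverse law of cosines on triangle CYQ: cos(∠CYQ) = ((14·√2)² + 14² − 14²) / (2·14·√2·14) = 392/554.37 = 0.7071, so ∠CYQ = 45°.

Therefore, the measure of angle ∠CYQ = 45°.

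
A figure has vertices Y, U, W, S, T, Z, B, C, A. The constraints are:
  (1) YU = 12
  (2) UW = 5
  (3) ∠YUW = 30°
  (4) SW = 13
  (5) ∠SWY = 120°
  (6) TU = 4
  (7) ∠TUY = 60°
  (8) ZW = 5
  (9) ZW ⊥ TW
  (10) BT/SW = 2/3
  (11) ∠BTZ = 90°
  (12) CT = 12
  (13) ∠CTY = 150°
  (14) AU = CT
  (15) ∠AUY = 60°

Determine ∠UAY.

From the given relations: AU = CT = 12.
Step 1: By the law of cosines on triangle AUY: AY² = 12² + 12² − 2·12·12·cos(60°) = 144, so AY = 12.
Step 2: By the inverse law of cosines on triangle UAY: cos(∠UAY) = (12² + 12² − 12²) / (2·12·12) = 144/288 = 0.5, so ∠UAY = 60°.

Therefore, the measure of angle ∠UAY = 60°.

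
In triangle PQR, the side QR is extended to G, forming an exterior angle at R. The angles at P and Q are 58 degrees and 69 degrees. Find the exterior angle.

Exterior angle = 58 + 69 = 127 degrees (exterior angle theorem).

127 degrees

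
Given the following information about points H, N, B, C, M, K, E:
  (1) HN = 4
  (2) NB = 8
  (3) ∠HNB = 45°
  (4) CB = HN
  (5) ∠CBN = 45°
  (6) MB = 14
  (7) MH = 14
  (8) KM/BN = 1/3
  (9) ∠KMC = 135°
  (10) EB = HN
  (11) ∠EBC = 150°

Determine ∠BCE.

From the given relations: CB = HN = 4; EB = HN = 4.
Step 1: By the law of cosines on triangle CBE: CE² = 4² + 4² − 2·4·4·cos(150°) = 59.71, so CE ≈ 7.73.
Step 2: By the inverse law of cosines on triangle BCE: cos(∠BCE) = (4² + 7.73² − 4²) / (2·4·7.73) = 59.71/61.82 = 0.9659, so ∠BCE = 15°.

Therefore, the measure of angle ∠BCE = 15°.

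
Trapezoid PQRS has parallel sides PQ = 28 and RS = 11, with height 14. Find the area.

A trapezoid's area equals the midsegment times the height.
The midsegment is (28 + 11) / 2 = 39/2.
Area = 39/2 * 14 = 273.

273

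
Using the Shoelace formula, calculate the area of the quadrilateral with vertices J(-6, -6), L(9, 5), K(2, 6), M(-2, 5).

Using the Shoelace formula for a quadrilateral (vertices in order):
Area = (1/2)|sum of (x_i * y_(i+1) - x_(i+1) * y_i)|
Terms: (-6*5 - 9*-6) = 24, (9*6 - 2*5) = 44, (2*5 - -2*6) = 22, (-2*-6 - -6*5) = 42
Sum = 132
Area = (1/2)(132) = 66

66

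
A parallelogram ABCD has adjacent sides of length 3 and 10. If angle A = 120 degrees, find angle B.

In a parallelogram, consecutive angles are supplementary (sum to 180°).
angle B = 180 - angle A
angle B = 180 - 120
angle B = 60 degrees

60 degrees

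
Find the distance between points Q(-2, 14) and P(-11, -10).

d = sqrt((-9)^2 + (-24)^2) = sqrt(657) = 3*sqrt(73)

3*sqrt(73)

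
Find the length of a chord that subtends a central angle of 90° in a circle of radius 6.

Chord = 2(6) sin(45°) = 6*sqrt(2)

6*sqrt(2)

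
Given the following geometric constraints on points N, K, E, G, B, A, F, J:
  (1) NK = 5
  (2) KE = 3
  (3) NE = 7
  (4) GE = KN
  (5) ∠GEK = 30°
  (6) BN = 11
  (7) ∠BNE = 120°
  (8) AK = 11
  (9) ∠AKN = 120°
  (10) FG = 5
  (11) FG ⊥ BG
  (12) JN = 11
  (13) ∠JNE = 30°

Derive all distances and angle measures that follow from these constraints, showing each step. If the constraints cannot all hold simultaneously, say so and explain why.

The constraints are consistent.

From the given relations:
  GE = KN = 5

Step 1: From NK = 5, KA = 11, and ∠NKA = 120°, by the law of cosines:
  NA² = NK² + KA² - 2·NK·KA·cos(120°) = 25 + 121 + 55 = 201
  NA ≈ 14.18

Step 2: From KE = 3, EG = 5, and ∠KEG = 30°, by the law of cosines:
  KG² = KE² + EG² - 2·KE·EG·cos(30°) = 9 + 25 - 25.98 = 8.019
  KG ≈ 2.83

Step 3: From EN = 7, NB = 11, and ∠ENB = 120°, by the law of cosines:
  EB² = EN² + NB² - 2·EN·NB·cos(120°) = 49 + 121 + 77 = 247
  EB ≈ 15.72

Step 4: From EN = 7, NJ = 11, and ∠ENJ = 30°, by the law of cosines:
  EJ² = EN² + NJ² - 2·EN·NJ·cos(30°) = 49 + 121 - 133.4 = 36.63
  EJ ≈ 6.05

Step 5: From NE = 7, NK = 5, EK = 3, by the inverse law of cosines:
  cos(∠ENK) = (NE² + NK² - EK²) / (2·NE·NK)
  ∠ENK = 21.79°

Step 6: From KE = 3, KN = 5, EN = 7, by the inverse law of cosines:
  cos(∠EKN) = (KE² + KN² - EN²) / (2·KE·KN)
  ∠EKN = 120°

Step 7: From EK = 3, EN = 7, KN = 5, by the inverse law of cosines:
  cos(∠KEN) = (EK² + EN² - KN²) / (2·EK·EN)
  ∠KEN = 38.21°

Step 8: From NA = 14.18, NK = 5, AK = 11, by the inverse law of cosines:
  cos(∠ANK) = (NA² + NK² - AK²) / (2·NA·NK)
  ∠ANK = 42.22°

Step 9: From KE = 3, KG = 2.83, EG = 5, by the inverse law of cosines:
  cos(∠EKG) = (KE² + KG² - EG²) / (2·KE·KG)
  ∠EKG = 118.02°

Step 10: From EB = 15.72, EN = 7, BN = 11, by the inverse law of cosines:
  cos(∠BEN) = (EB² + EN² - BN²) / (2·EB·EN)
  ∠BEN = 37.31°

Step 11: From EJ = 6.05, EN = 7, JN = 11, by the inverse law of cosines:
  cos(∠JEN) = (EJ² + EN² - JN²) / (2·EJ·EN)
  ∠JEN = 114.67°

Step 12: From GE = 5, GK = 2.83, EK = 3, by the inverse law of cosines:
  cos(∠EGK) = (GE² + GK² - EK²) / (2·GE·GK)
  ∠EGK = 31.98°

Step 13: From BE = 15.72, BN = 11, EN = 7, by the inverse law of cosines:
  cos(∠EBN) = (BE² + BN² - EN²) / (2·BE·BN)
  ∠EBN = 22.69°

Step 14: From AK = 11, AN = 14.18, KN = 5, by the inverse law of cosines:
  cos(∠KAN) = (AK² + AN² - KN²) / (2·AK·AN)
  ∠KAN = 17.78°

Step 15: From JE = 6.05, JN = 11, EN = 7, by the inverse law of cosines:
  cos(∠EJN) = (JE² + JN² - EN²) / (2·JE·JN)
  ∠EJN = 35.33°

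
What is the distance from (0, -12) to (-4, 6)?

d = sqrt((-4)^2 + (18)^2) = sqrt(340) = 2*sqrt(85)

2*sqrt(85)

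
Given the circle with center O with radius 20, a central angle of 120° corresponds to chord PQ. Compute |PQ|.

Chord length = 2r sin(θ/2)
= 2 × 20 × sin(120°/2)
= 2 × 20 × sin(60°)
= 20*sqrt(3)

20*sqrt(3)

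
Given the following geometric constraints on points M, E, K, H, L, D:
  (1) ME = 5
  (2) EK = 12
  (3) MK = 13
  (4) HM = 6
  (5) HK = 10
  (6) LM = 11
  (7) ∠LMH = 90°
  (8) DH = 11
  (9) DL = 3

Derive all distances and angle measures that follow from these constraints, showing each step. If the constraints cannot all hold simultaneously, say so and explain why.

The constraints are consistent.

Step 1: From HM = 6, ML = 11, and ∠HML = 90°, by the law of cosines:
  HL² = HM² + ML² - 2·HM·ML·cos(90°) = 36 + 121 - 0 = 157
  HL = √157

Step 2: From ME = 5, MK = 13, EK = 12, by the inverse law of cosines:
  cos(∠EMK) = (ME² + MK² - EK²) / (2·ME·MK)
  ∠EMK = 67.38°

Step 3: From MH = 6, MK = 13, HK = 10, by the inverse law of cosines:
  cos(∠HMK) = (MH² + MK² - HK²) / (2·MH·MK)
  ∠HMK = 47.7°

Step 4: From EK = 12, EM = 5, KM = 13, by the inverse law of cosines:
  cos(∠KEM) = (EK² + EM² - KM²) / (2·EK·EM)
  ∠KEM = 90°

Step 5: From KE = 12, KM = 13, EM = 5, by the inverse law of cosines:
  cos(∠EKM) = (KE² + KM² - EM²) / (2·KE·KM)
  ∠EKM = 22.62°

Step 6: From KH = 10, KM = 13, HM = 6, by the inverse law of cosines:
  cos(∠HKM) = (KH² + KM² - HM²) / (2·KH·KM)
  ∠HKM = 26.34°

Step 7: From HK = 10, HM = 6, KM = 13, by the inverse law of cosines:
  cos(∠KHM) = (HK² + HM² - KM²) / (2·HK·HM)
  ∠KHM = 105.96°

Step 8: From HD = 11, HL = √157, DL = 3, by the inverse law of cosines:
  cos(∠DHL) = (HD² + HL² - DL²) / (2·HD·HL)
  ∠DHL = 12.62°

Step 9: From HL = √157, HM = 6, LM = 11, by the inverse law of cosines:
  cos(∠LHM) = (HL² + HM² - LM²) / (2·HL·HM)
  ∠LHM = 61.39°

Step 10: From LD = 3, LH = √157, DH = 11, by the inverse law of cosines:
  cos(∠DLH) = (LD² + LH² - DH²) / (2·LD·LH)
  ∠DLH = 53.23°

Step 11: From LH = √157, LM = 11, HM = 6, by the inverse law of cosines:
  cos(∠HLM) = (LH² + LM² - HM²) / (2·LH·LM)
  ∠HLM = 28.61°

Step 12: From DH = 11, DL = 3, HL = √157, by the inverse law of cosines:
  cos(∠HDL) = (DH² + DL² - HL²) / (2·DH·DL)
  ∠HDL = 114.15°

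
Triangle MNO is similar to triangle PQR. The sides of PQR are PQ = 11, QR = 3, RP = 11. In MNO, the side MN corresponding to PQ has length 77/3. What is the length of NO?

k = 77/3/11 = 7/3. NO = 7/3 * 3 = 7.

7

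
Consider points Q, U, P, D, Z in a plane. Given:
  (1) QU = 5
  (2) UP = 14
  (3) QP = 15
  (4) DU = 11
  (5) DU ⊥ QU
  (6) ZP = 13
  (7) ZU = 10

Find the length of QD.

Step 1: By the law of cosines on triangle QUD: QD² = 5² + 11² − 2·5·11·cos(90°) = 146, so QD = √146.

Therefore, the length of QD = √146.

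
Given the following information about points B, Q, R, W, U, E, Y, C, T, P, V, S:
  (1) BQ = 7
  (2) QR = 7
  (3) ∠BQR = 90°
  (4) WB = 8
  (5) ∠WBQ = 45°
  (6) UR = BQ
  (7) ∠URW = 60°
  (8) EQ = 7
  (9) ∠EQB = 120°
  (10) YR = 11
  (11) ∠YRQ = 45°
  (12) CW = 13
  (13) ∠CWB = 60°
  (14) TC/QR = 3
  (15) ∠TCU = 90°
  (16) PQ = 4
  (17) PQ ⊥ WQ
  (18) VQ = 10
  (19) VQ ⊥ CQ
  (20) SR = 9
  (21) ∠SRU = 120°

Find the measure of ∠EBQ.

Step 1: By the law of cosines on triangle BQE: BE² = 7² + 7² − 2·7·7·cos(120°) = 147, so BE = 7·√3.
Step 2: By the inverse law of cosines on triangle EBQ: cos(∠EBQ) = ((7·√3)² + 7² − 7²) / (2·7·√3·7) = 147/169.74 = 0.866, so ∠EBQ = 30°.

Therefore, the measure of angle ∠EBQ = 30°.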